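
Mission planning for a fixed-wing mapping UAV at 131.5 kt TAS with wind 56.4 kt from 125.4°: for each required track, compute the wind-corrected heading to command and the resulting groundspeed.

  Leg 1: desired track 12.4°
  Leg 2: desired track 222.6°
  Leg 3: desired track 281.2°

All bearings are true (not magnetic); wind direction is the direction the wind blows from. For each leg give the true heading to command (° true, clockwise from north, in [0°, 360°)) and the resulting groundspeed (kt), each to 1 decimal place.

Leg 1: heading=35.7°, groundspeed=142.9 kt
Leg 2: heading=197.4°, groundspeed=126.1 kt
Leg 3: heading=271.1°, groundspeed=180.9 kt

Leg 1: desired track 12.4°; wind correction +23.3° → command heading 35.7°, groundspeed 142.9 kt
Leg 2: desired track 222.6°; wind correction -25.2° → command heading 197.4°, groundspeed 126.1 kt
Leg 3: desired track 281.2°; wind correction -10.1° → command heading 271.1°, groundspeed 180.9 kt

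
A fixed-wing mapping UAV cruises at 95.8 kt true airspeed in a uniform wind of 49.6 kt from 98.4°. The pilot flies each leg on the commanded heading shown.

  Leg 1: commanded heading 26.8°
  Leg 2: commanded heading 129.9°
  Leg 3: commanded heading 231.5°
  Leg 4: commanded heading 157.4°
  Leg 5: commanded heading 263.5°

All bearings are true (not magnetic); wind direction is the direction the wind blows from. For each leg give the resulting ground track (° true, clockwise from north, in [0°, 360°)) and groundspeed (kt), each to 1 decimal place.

Leg 1: heading 26.8°; drift -30.4° → track 356.4°, groundspeed 92.9 kt
Leg 2: heading 129.9°; drift +25.8° → track 155.7°, groundspeed 59.5 kt
Leg 3: heading 231.5°; drift +15.6° → track 247.1°, groundspeed 134.7 kt
Leg 4: heading 157.4°; drift +31.2° → track 188.6°, groundspeed 82.1 kt
Leg 5: heading 263.5°; drift +5.1° → track 268.6°, groundspeed 144.3 kt

Leg 1: track=356.4°, groundspeed=92.9 kt
Leg 2: track=155.7°, groundspeed=59.5 kt
Leg 3: track=247.1°, groundspeed=134.7 kt
Leg 4: track=188.6°, groundspeed=82.1 kt
Leg 5: track=268.6°, groundspeed=144.3 kt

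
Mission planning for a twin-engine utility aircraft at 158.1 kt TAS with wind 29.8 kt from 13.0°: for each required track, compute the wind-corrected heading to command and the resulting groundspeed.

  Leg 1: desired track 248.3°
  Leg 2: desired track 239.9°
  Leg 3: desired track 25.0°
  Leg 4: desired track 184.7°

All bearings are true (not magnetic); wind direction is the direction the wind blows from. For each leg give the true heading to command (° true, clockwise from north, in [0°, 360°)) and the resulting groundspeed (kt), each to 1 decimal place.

Leg 1: desired track 248.3°; wind correction +8.9° → command heading 257.2°, groundspeed 173.2 kt
Leg 2: desired track 239.9°; wind correction +7.9° → command heading 247.8°, groundspeed 177.0 kt
Leg 3: desired track 25.0°; wind correction -2.2° → command heading 22.8°, groundspeed 128.8 kt
Leg 4: desired track 184.7°; wind correction -1.6° → command heading 183.1°, groundspeed 187.5 kt

Leg 1: heading=257.2°, groundspeed=173.2 kt
Leg 2: heading=247.8°, groundspeed=177.0 kt
Leg 3: heading=22.8°, groundspeed=128.8 kt
Leg 4: heading=183.1°, groundspeed=187.5 kt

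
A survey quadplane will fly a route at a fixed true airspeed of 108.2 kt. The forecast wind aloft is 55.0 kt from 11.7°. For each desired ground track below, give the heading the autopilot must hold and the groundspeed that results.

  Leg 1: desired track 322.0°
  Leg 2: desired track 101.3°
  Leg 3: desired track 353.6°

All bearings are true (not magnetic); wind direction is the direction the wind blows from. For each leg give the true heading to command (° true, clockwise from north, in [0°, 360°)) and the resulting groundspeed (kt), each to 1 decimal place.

Leg 1: desired track 322.0°; wind correction +22.8° → command heading 344.8°, groundspeed 64.2 kt
Leg 2: desired track 101.3°; wind correction -30.6° → command heading 70.7°, groundspeed 92.8 kt
Leg 3: desired track 353.6°; wind correction +9.1° → command heading 2.7°, groundspeed 54.6 kt

Leg 1: heading=344.8°, groundspeed=64.2 kt
Leg 2: heading=70.7°, groundspeed=92.8 kt
Leg 3: heading=2.7°, groundspeed=54.6 kt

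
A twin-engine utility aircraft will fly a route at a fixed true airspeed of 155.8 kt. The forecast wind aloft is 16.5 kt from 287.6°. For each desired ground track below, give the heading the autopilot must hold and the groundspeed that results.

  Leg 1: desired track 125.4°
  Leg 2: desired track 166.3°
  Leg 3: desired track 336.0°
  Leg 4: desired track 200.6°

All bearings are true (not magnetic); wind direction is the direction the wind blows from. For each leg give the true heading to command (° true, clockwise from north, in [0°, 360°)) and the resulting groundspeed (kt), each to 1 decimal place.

Leg 1: heading=127.3°, groundspeed=171.4 kt
Leg 2: heading=171.5°, groundspeed=163.7 kt
Leg 3: heading=331.5°, groundspeed=144.4 kt
Leg 4: heading=206.7°, groundspeed=154.1 kt

Leg 1: desired track 125.4°; wind correction +1.9° → command heading 127.3°, groundspeed 171.4 kt
Leg 2: desired track 166.3°; wind correction +5.2° → command heading 171.5°, groundspeed 163.7 kt
Leg 3: desired track 336.0°; wind correction -4.5° → command heading 331.5°, groundspeed 144.4 kt
Leg 4: desired track 200.6°; wind correction +6.1° → command heading 206.7°, groundspeed 154.1 kt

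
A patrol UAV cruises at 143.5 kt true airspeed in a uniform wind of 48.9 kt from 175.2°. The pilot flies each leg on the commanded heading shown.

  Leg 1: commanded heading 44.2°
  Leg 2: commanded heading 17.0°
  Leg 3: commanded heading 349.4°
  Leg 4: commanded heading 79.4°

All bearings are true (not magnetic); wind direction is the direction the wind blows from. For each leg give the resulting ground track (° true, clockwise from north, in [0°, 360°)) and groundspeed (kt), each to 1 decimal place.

Leg 1: track=32.3°, groundspeed=179.4 kt
Leg 2: track=11.5°, groundspeed=189.8 kt
Leg 3: track=350.9°, groundspeed=192.2 kt
Leg 4: track=61.3°, groundspeed=156.2 kt

Leg 1: heading 44.2°; drift -11.9° → track 32.3°, groundspeed 179.4 kt
Leg 2: heading 17.0°; drift -5.5° → track 11.5°, groundspeed 189.8 kt
Leg 3: heading 349.4°; drift +1.5° → track 350.9°, groundspeed 192.2 kt
Leg 4: heading 79.4°; drift -18.1° → track 61.3°, groundspeed 156.2 kt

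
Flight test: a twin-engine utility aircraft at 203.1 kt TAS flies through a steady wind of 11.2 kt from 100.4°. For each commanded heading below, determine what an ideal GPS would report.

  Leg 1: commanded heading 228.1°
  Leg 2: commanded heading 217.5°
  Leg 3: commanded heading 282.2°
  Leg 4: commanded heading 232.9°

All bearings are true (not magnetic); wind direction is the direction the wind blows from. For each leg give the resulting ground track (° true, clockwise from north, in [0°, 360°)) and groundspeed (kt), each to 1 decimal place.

Leg 1: track=230.5°, groundspeed=210.1 kt
Leg 2: track=220.2°, groundspeed=208.4 kt
Leg 3: track=282.1°, groundspeed=214.3 kt
Leg 4: track=235.1°, groundspeed=210.8 kt

Leg 1: heading 228.1°; drift +2.4° → track 230.5°, groundspeed 210.1 kt
Leg 2: heading 217.5°; drift +2.7° → track 220.2°, groundspeed 208.4 kt
Leg 3: heading 282.2°; drift -0.1° → track 282.1°, groundspeed 214.3 kt
Leg 4: heading 232.9°; drift +2.2° → track 235.1°, groundspeed 210.8 kt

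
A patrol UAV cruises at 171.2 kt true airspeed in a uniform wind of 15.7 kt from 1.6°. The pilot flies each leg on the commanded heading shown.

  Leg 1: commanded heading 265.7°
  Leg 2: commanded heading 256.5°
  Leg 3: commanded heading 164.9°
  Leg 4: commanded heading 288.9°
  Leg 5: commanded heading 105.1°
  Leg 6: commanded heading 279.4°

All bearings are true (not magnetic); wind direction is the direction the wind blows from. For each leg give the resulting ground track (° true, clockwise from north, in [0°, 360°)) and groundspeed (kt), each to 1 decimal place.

Leg 1: track=260.5°, groundspeed=173.5 kt
Leg 2: track=251.6°, groundspeed=175.9 kt
Leg 3: track=166.3°, groundspeed=186.3 kt
Leg 4: track=283.8°, groundspeed=167.2 kt
Leg 5: track=110.1°, groundspeed=175.5 kt
Leg 6: track=274.1°, groundspeed=169.8 kt

Leg 1: heading 265.7°; drift -5.2° → track 260.5°, groundspeed 173.5 kt
Leg 2: heading 256.5°; drift -4.9° → track 251.6°, groundspeed 175.9 kt
Leg 3: heading 164.9°; drift +1.4° → track 166.3°, groundspeed 186.3 kt
Leg 4: heading 288.9°; drift -5.1° → track 283.8°, groundspeed 167.2 kt
Leg 5: heading 105.1°; drift +5.0° → track 110.1°, groundspeed 175.5 kt
Leg 6: heading 279.4°; drift -5.3° → track 274.1°, groundspeed 169.8 kt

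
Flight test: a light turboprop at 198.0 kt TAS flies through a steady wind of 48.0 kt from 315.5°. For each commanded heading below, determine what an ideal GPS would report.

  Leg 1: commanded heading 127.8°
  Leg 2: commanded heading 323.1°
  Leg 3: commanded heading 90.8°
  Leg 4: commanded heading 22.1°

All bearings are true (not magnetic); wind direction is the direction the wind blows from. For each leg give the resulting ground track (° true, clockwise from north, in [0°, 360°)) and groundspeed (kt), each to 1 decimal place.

Leg 1: heading 127.8°; drift +1.5° → track 129.3°, groundspeed 245.7 kt
Leg 2: heading 323.1°; drift +2.4° → track 325.5°, groundspeed 150.6 kt
Leg 3: heading 90.8°; drift +8.3° → track 99.1°, groundspeed 234.6 kt
Leg 4: heading 22.1°; drift +13.8° → track 35.9°, groundspeed 184.3 kt

Leg 1: track=129.3°, groundspeed=245.7 kt
Leg 2: track=325.5°, groundspeed=150.6 kt
Leg 3: track=99.1°, groundspeed=234.6 kt
Leg 4: track=35.9°, groundspeed=184.3 kt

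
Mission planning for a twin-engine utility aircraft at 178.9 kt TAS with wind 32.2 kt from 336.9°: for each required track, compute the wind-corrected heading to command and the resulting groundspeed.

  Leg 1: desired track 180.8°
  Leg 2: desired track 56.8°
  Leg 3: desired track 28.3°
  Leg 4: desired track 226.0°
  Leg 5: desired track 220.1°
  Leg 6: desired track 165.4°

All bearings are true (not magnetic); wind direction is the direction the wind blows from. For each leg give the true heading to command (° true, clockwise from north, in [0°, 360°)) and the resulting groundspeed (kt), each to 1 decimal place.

Leg 1: desired track 180.8°; wind correction +4.2° → command heading 185.0°, groundspeed 207.9 kt
Leg 2: desired track 56.8°; wind correction -10.2° → command heading 46.6°, groundspeed 170.4 kt
Leg 3: desired track 28.3°; wind correction -8.1° → command heading 20.2°, groundspeed 157.0 kt
Leg 4: desired track 226.0°; wind correction +9.7° → command heading 235.7°, groundspeed 187.8 kt
Leg 5: desired track 220.1°; wind correction +9.2° → command heading 229.3°, groundspeed 191.1 kt
Leg 6: desired track 165.4°; wind correction +1.5° → command heading 166.9°, groundspeed 210.7 kt

Leg 1: heading=185.0°, groundspeed=207.9 kt
Leg 2: heading=46.6°, groundspeed=170.4 kt
Leg 3: heading=20.2°, groundspeed=157.0 kt
Leg 4: heading=235.7°, groundspeed=187.8 kt
Leg 5: heading=229.3°, groundspeed=191.1 kt
Leg 6: heading=166.9°, groundspeed=210.7 kt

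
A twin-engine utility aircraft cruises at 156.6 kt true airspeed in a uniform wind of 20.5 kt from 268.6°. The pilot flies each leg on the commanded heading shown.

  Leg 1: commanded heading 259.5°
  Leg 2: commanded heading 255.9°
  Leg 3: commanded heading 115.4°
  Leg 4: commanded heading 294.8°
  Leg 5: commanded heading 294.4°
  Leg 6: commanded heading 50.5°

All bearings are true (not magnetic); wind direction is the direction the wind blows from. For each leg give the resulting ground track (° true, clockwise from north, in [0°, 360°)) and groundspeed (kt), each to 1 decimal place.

Leg 1: track=258.1°, groundspeed=136.4 kt
Leg 2: track=254.0°, groundspeed=136.7 kt
Leg 3: track=112.4°, groundspeed=175.1 kt
Leg 4: track=298.5°, groundspeed=138.5 kt
Leg 5: track=298.1°, groundspeed=138.4 kt
Leg 6: track=54.7°, groundspeed=173.2 kt

Leg 1: heading 259.5°; drift -1.4° → track 258.1°, groundspeed 136.4 kt
Leg 2: heading 255.9°; drift -1.9° → track 254.0°, groundspeed 136.7 kt
Leg 3: heading 115.4°; drift -3.0° → track 112.4°, groundspeed 175.1 kt
Leg 4: heading 294.8°; drift +3.7° → track 298.5°, groundspeed 138.5 kt
Leg 5: heading 294.4°; drift +3.7° → track 298.1°, groundspeed 138.4 kt
Leg 6: heading 50.5°; drift +4.2° → track 54.7°, groundspeed 173.2 kt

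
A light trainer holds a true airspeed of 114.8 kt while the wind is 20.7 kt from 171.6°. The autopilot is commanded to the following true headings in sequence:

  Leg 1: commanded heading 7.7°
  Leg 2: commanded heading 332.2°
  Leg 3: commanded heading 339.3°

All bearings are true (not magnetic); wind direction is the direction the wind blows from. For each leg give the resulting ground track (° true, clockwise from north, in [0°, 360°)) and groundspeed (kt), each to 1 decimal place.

Leg 1: heading 7.7°; drift -2.4° → track 5.3°, groundspeed 134.8 kt
Leg 2: heading 332.2°; drift +2.9° → track 335.1°, groundspeed 134.5 kt
Leg 3: heading 339.3°; drift +1.9° → track 341.2°, groundspeed 135.1 kt

Leg 1: track=5.3°, groundspeed=134.8 kt
Leg 2: track=335.1°, groundspeed=134.5 kt
Leg 3: track=341.2°, groundspeed=135.1 kt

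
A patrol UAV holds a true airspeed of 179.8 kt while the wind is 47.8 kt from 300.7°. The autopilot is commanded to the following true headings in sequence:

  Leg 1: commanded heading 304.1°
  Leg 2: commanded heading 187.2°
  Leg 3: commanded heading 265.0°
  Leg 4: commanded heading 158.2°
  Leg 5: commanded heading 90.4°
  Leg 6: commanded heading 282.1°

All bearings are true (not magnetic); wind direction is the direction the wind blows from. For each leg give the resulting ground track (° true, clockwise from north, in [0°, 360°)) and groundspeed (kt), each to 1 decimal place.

Leg 1: heading 304.1°; drift +1.2° → track 305.3°, groundspeed 132.1 kt
Leg 2: heading 187.2°; drift -12.4° → track 174.8°, groundspeed 203.6 kt
Leg 3: heading 265.0°; drift -11.2° → track 253.8°, groundspeed 143.7 kt
Leg 4: heading 158.2°; drift -7.6° → track 150.6°, groundspeed 219.7 kt
Leg 5: heading 90.4°; drift +6.2° → track 96.6°, groundspeed 222.4 kt
Leg 6: heading 282.1°; drift -6.5° → track 275.6°, groundspeed 135.4 kt

Leg 1: track=305.3°, groundspeed=132.1 kt
Leg 2: track=174.8°, groundspeed=203.6 kt
Leg 3: track=253.8°, groundspeed=143.7 kt
Leg 4: track=150.6°, groundspeed=219.7 kt
Leg 5: track=96.6°, groundspeed=222.4 kt
Leg 6: track=275.6°, groundspeed=135.4 kt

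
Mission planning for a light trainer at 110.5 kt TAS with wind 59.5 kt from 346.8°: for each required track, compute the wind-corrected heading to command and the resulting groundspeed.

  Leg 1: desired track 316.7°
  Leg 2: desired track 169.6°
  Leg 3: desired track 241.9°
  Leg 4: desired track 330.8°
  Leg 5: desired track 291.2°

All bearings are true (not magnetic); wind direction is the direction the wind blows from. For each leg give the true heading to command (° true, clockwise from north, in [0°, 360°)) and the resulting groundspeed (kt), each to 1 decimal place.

Leg 1: heading=332.4°, groundspeed=54.9 kt
Leg 2: heading=171.1°, groundspeed=169.9 kt
Leg 3: heading=273.3°, groundspeed=109.7 kt
Leg 4: heading=339.3°, groundspeed=52.1 kt
Leg 5: heading=317.6°, groundspeed=65.4 kt

Leg 1: desired track 316.7°; wind correction +15.7° → command heading 332.4°, groundspeed 54.9 kt
Leg 2: desired track 169.6°; wind correction +1.5° → command heading 171.1°, groundspeed 169.9 kt
Leg 3: desired track 241.9°; wind correction +31.4° → command heading 273.3°, groundspeed 109.7 kt
Leg 4: desired track 330.8°; wind correction +8.5° → command heading 339.3°, groundspeed 52.1 kt
Leg 5: desired track 291.2°; wind correction +26.4° → command heading 317.6°, groundspeed 65.4 kt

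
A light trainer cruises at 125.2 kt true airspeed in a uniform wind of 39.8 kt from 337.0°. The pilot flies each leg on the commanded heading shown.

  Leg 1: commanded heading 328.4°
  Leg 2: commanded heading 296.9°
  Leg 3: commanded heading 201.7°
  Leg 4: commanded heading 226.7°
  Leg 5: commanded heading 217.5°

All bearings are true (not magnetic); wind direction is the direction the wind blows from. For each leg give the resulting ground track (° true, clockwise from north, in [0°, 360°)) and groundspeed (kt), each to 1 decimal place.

Leg 1: track=324.4°, groundspeed=86.1 kt
Leg 2: track=281.8°, groundspeed=98.2 kt
Leg 3: track=191.4°, groundspeed=156.0 kt
Leg 4: track=211.7°, groundspeed=143.9 kt
Leg 5: track=204.0°, groundspeed=148.9 kt

Leg 1: heading 328.4°; drift -4.0° → track 324.4°, groundspeed 86.1 kt
Leg 2: heading 296.9°; drift -15.1° → track 281.8°, groundspeed 98.2 kt
Leg 3: heading 201.7°; drift -10.3° → track 191.4°, groundspeed 156.0 kt
Leg 4: heading 226.7°; drift -15.0° → track 211.7°, groundspeed 143.9 kt
Leg 5: heading 217.5°; drift -13.5° → track 204.0°, groundspeed 148.9 kt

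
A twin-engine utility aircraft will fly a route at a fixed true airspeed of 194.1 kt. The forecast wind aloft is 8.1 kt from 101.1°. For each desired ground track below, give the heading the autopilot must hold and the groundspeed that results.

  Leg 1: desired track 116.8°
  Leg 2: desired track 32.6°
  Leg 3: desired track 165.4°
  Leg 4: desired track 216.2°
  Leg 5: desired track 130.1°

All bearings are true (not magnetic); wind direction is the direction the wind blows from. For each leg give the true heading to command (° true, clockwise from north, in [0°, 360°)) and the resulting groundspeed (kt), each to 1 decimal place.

Leg 1: desired track 116.8°; wind correction -0.6° → command heading 116.2°, groundspeed 186.3 kt
Leg 2: desired track 32.6°; wind correction +2.2° → command heading 34.8°, groundspeed 191.0 kt
Leg 3: desired track 165.4°; wind correction -2.2° → command heading 163.2°, groundspeed 190.5 kt
Leg 4: desired track 216.2°; wind correction -2.2° → command heading 214.0°, groundspeed 197.4 kt
Leg 5: desired track 130.1°; wind correction -1.2° → command heading 128.9°, groundspeed 187.0 kt

Leg 1: heading=116.2°, groundspeed=186.3 kt
Leg 2: heading=34.8°, groundspeed=191.0 kt
Leg 3: heading=163.2°, groundspeed=190.5 kt
Leg 4: heading=214.0°, groundspeed=197.4 kt
Leg 5: heading=128.9°, groundspeed=187.0 kt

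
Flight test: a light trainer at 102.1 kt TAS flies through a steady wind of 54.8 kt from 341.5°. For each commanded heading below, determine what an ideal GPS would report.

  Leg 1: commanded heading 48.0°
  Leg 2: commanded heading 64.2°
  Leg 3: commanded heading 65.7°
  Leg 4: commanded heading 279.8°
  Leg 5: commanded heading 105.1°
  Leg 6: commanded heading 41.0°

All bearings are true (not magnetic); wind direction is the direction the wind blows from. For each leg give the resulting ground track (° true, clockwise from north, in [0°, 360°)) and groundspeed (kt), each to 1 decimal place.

Leg 1: heading 48.0°; drift +32.1° → track 80.1°, groundspeed 94.7 kt
Leg 2: heading 64.2°; drift +29.7° → track 93.9°, groundspeed 109.6 kt
Leg 3: heading 65.7°; drift +29.4° → track 95.1°, groundspeed 110.9 kt
Leg 4: heading 279.8°; drift -32.4° → track 247.4°, groundspeed 90.1 kt
Leg 5: heading 105.1°; drift +19.0° → track 124.1°, groundspeed 140.1 kt
Leg 6: heading 41.0°; drift +32.4° → track 73.4°, groundspeed 88.0 kt

Leg 1: track=80.1°, groundspeed=94.7 kt
Leg 2: track=93.9°, groundspeed=109.6 kt
Leg 3: track=95.1°, groundspeed=110.9 kt
Leg 4: track=247.4°, groundspeed=90.1 kt
Leg 5: track=124.1°, groundspeed=140.1 kt
Leg 6: track=73.4°, groundspeed=88.0 kt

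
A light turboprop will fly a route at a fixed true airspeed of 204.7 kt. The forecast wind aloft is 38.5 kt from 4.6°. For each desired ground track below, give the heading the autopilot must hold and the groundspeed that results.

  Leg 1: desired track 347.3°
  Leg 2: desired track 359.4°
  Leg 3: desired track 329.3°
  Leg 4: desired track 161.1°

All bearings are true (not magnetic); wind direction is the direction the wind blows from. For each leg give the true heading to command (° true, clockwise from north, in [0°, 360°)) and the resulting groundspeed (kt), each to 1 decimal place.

Leg 1: desired track 347.3°; wind correction +3.2° → command heading 350.5°, groundspeed 167.6 kt
Leg 2: desired track 359.4°; wind correction +1.0° → command heading 0.4°, groundspeed 166.3 kt
Leg 3: desired track 329.3°; wind correction +6.2° → command heading 335.5°, groundspeed 172.1 kt
Leg 4: desired track 161.1°; wind correction -4.3° → command heading 156.8°, groundspeed 239.4 kt

Leg 1: heading=350.5°, groundspeed=167.6 kt
Leg 2: heading=0.4°, groundspeed=166.3 kt
Leg 3: heading=335.5°, groundspeed=172.1 kt
Leg 4: heading=156.8°, groundspeed=239.4 kt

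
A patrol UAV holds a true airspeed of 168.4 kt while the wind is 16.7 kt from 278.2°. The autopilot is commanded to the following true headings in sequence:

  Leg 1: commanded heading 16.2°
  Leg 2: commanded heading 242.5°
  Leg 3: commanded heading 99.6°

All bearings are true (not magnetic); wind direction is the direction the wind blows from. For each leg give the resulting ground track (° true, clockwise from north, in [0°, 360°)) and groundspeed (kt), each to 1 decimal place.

Leg 1: track=21.7°, groundspeed=171.5 kt
Leg 2: track=238.9°, groundspeed=155.1 kt
Leg 3: track=99.5°, groundspeed=185.1 kt

Leg 1: heading 16.2°; drift +5.5° → track 21.7°, groundspeed 171.5 kt
Leg 2: heading 242.5°; drift -3.6° → track 238.9°, groundspeed 155.1 kt
Leg 3: heading 99.6°; drift -0.1° → track 99.5°, groundspeed 185.1 kt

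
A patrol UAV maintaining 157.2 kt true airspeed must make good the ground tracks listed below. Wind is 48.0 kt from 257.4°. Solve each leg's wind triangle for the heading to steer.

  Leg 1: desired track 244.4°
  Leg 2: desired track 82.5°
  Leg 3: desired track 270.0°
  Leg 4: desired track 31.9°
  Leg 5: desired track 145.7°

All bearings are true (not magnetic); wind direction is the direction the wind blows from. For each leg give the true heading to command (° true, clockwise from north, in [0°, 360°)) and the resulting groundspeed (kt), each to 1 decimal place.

Leg 1: heading=248.3°, groundspeed=110.1 kt
Leg 2: heading=84.1°, groundspeed=205.0 kt
Leg 3: heading=266.2°, groundspeed=110.0 kt
Leg 4: heading=19.3°, groundspeed=187.1 kt
Leg 5: heading=162.2°, groundspeed=168.5 kt

Leg 1: desired track 244.4°; wind correction +3.9° → command heading 248.3°, groundspeed 110.1 kt
Leg 2: desired track 82.5°; wind correction +1.6° → command heading 84.1°, groundspeed 205.0 kt
Leg 3: desired track 270.0°; wind correction -3.8° → command heading 266.2°, groundspeed 110.0 kt
Leg 4: desired track 31.9°; wind correction -12.6° → command heading 19.3°, groundspeed 187.1 kt
Leg 5: desired track 145.7°; wind correction +16.5° → command heading 162.2°, groundspeed 168.5 kt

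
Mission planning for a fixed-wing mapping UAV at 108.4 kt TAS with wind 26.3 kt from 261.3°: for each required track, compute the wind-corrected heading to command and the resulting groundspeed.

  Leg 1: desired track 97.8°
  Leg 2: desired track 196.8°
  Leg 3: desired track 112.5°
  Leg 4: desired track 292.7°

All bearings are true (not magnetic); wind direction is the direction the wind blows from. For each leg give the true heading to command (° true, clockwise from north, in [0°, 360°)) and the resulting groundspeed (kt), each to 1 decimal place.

Leg 1: heading=101.8°, groundspeed=133.4 kt
Leg 2: heading=209.4°, groundspeed=94.4 kt
Leg 3: heading=119.7°, groundspeed=130.0 kt
Leg 4: heading=285.4°, groundspeed=85.1 kt

Leg 1: desired track 97.8°; wind correction +4.0° → command heading 101.8°, groundspeed 133.4 kt
Leg 2: desired track 196.8°; wind correction +12.6° → command heading 209.4°, groundspeed 94.4 kt
Leg 3: desired track 112.5°; wind correction +7.2° → command heading 119.7°, groundspeed 130.0 kt
Leg 4: desired track 292.7°; wind correction -7.3° → command heading 285.4°, groundspeed 85.1 kt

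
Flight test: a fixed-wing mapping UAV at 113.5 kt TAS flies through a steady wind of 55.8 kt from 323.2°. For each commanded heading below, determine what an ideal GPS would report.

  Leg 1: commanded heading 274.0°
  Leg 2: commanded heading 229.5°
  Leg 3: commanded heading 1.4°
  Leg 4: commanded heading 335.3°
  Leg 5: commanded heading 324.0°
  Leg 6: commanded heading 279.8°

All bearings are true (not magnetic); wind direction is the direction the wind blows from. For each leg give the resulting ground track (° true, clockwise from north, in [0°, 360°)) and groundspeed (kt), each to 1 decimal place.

Leg 1: track=245.3°, groundspeed=87.9 kt
Leg 2: track=204.1°, groundspeed=129.7 kt
Leg 3: track=27.8°, groundspeed=77.7 kt
Leg 4: track=346.5°, groundspeed=60.1 kt
Leg 5: track=324.8°, groundspeed=57.7 kt
Leg 6: track=252.1°, groundspeed=82.4 kt

Leg 1: heading 274.0°; drift -28.7° → track 245.3°, groundspeed 87.9 kt
Leg 2: heading 229.5°; drift -25.4° → track 204.1°, groundspeed 129.7 kt
Leg 3: heading 1.4°; drift +26.4° → track 27.8°, groundspeed 77.7 kt
Leg 4: heading 335.3°; drift +11.2° → track 346.5°, groundspeed 60.1 kt
Leg 5: heading 324.0°; drift +0.8° → track 324.8°, groundspeed 57.7 kt
Leg 6: heading 279.8°; drift -27.7° → track 252.1°, groundspeed 82.4 kt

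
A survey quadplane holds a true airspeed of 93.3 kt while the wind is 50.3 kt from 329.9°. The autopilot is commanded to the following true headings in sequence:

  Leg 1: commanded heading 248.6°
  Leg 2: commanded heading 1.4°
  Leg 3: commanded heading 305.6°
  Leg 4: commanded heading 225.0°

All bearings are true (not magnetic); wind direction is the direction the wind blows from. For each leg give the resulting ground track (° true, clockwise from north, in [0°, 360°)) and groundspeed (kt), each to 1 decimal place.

Leg 1: track=218.5°, groundspeed=99.1 kt
Leg 2: track=28.9°, groundspeed=56.9 kt
Leg 3: track=282.0°, groundspeed=51.8 kt
Leg 4: track=200.4°, groundspeed=116.8 kt

Leg 1: heading 248.6°; drift -30.1° → track 218.5°, groundspeed 99.1 kt
Leg 2: heading 1.4°; drift +27.5° → track 28.9°, groundspeed 56.9 kt
Leg 3: heading 305.6°; drift -23.6° → track 282.0°, groundspeed 51.8 kt
Leg 4: heading 225.0°; drift -24.6° → track 200.4°, groundspeed 116.8 kt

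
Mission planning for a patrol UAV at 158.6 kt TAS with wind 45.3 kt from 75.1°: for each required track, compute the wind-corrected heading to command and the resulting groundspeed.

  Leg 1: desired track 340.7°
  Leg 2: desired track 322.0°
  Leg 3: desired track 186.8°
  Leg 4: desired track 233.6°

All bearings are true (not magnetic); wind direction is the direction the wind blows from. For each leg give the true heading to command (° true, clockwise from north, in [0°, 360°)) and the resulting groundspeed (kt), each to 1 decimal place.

Leg 1: heading=357.2°, groundspeed=155.5 kt
Leg 2: heading=337.2°, groundspeed=170.8 kt
Leg 3: heading=171.4°, groundspeed=169.7 kt
Leg 4: heading=227.6°, groundspeed=199.9 kt

Leg 1: desired track 340.7°; wind correction +16.5° → command heading 357.2°, groundspeed 155.5 kt
Leg 2: desired track 322.0°; wind correction +15.2° → command heading 337.2°, groundspeed 170.8 kt
Leg 3: desired track 186.8°; wind correction -15.4° → command heading 171.4°, groundspeed 169.7 kt
Leg 4: desired track 233.6°; wind correction -6.0° → command heading 227.6°, groundspeed 199.9 kt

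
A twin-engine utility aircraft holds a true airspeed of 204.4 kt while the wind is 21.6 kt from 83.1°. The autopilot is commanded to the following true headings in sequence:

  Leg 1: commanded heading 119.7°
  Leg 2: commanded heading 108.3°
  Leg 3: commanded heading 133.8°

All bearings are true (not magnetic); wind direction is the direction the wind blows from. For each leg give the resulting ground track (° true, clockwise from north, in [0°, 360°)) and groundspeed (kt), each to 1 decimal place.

Leg 1: heading 119.7°; drift +3.9° → track 123.6°, groundspeed 187.5 kt
Leg 2: heading 108.3°; drift +2.8° → track 111.1°, groundspeed 185.1 kt
Leg 3: heading 133.8°; drift +5.0° → track 138.8°, groundspeed 191.5 kt

Leg 1: track=123.6°, groundspeed=187.5 kt
Leg 2: track=111.1°, groundspeed=185.1 kt
Leg 3: track=138.8°, groundspeed=191.5 kt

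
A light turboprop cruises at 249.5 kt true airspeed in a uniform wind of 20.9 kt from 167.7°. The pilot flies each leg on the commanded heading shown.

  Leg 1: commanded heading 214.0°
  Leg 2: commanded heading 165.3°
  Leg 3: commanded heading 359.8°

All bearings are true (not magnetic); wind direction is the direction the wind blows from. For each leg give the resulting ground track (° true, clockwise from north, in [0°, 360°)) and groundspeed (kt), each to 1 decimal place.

Leg 1: heading 214.0°; drift +3.7° → track 217.7°, groundspeed 235.5 kt
Leg 2: heading 165.3°; drift -0.2° → track 165.1°, groundspeed 228.6 kt
Leg 3: heading 359.8°; drift -0.9° → track 358.9°, groundspeed 270.0 kt

Leg 1: track=217.7°, groundspeed=235.5 kt
Leg 2: track=165.1°, groundspeed=228.6 kt
Leg 3: track=358.9°, groundspeed=270.0 kt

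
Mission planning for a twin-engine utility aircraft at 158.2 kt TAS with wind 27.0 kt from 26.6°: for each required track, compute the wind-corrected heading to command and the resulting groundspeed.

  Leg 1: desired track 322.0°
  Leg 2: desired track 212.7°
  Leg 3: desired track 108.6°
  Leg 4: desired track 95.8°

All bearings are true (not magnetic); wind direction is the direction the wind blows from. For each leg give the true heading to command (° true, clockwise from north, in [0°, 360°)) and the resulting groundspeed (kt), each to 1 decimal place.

Leg 1: desired track 322.0°; wind correction +8.9° → command heading 330.9°, groundspeed 144.7 kt
Leg 2: desired track 212.7°; wind correction +1.0° → command heading 213.7°, groundspeed 185.0 kt
Leg 3: desired track 108.6°; wind correction -9.7° → command heading 98.9°, groundspeed 152.2 kt
Leg 4: desired track 95.8°; wind correction -9.2° → command heading 86.6°, groundspeed 146.6 kt

Leg 1: heading=330.9°, groundspeed=144.7 kt
Leg 2: heading=213.7°, groundspeed=185.0 kt
Leg 3: heading=98.9°, groundspeed=152.2 kt
Leg 4: heading=86.6°, groundspeed=146.6 kt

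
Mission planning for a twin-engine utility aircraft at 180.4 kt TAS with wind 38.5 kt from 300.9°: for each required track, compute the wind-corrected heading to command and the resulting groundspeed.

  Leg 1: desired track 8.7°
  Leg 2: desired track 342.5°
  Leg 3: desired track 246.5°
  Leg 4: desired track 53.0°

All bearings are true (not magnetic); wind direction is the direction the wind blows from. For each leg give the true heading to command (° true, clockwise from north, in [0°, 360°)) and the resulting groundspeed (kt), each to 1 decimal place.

Leg 1: heading=357.3°, groundspeed=162.3 kt
Leg 2: heading=334.4°, groundspeed=149.8 kt
Leg 3: heading=256.5°, groundspeed=155.3 kt
Leg 4: heading=41.6°, groundspeed=191.3 kt

Leg 1: desired track 8.7°; wind correction -11.4° → command heading 357.3°, groundspeed 162.3 kt
Leg 2: desired track 342.5°; wind correction -8.1° → command heading 334.4°, groundspeed 149.8 kt
Leg 3: desired track 246.5°; wind correction +10.0° → command heading 256.5°, groundspeed 155.3 kt
Leg 4: desired track 53.0°; wind correction -11.4° → command heading 41.6°, groundspeed 191.3 kt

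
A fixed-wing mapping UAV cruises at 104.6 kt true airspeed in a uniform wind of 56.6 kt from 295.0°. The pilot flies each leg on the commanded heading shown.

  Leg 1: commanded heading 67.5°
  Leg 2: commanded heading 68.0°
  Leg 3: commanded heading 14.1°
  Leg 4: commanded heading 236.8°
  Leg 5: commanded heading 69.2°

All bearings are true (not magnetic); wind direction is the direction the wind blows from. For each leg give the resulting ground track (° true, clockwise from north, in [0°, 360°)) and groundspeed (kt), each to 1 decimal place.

Leg 1: heading 67.5°; drift +16.3° → track 83.8°, groundspeed 148.8 kt
Leg 2: heading 68.0°; drift +16.1° → track 84.1°, groundspeed 149.1 kt
Leg 3: heading 14.1°; drift +30.6° → track 44.7°, groundspeed 109.1 kt
Leg 4: heading 236.8°; drift -32.8° → track 204.0°, groundspeed 88.9 kt
Leg 5: heading 69.2°; drift +15.7° → track 84.9°, groundspeed 149.7 kt

Leg 1: track=83.8°, groundspeed=148.8 kt
Leg 2: track=84.1°, groundspeed=149.1 kt
Leg 3: track=44.7°, groundspeed=109.1 kt
Leg 4: track=204.0°, groundspeed=88.9 kt
Leg 5: track=84.9°, groundspeed=149.7 kt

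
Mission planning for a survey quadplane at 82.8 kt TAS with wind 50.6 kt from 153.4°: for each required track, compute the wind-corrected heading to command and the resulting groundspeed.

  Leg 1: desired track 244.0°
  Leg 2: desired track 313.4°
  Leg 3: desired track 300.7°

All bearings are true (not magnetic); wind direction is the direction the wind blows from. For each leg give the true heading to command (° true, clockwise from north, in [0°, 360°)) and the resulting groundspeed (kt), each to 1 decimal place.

Leg 1: desired track 244.0°; wind correction -37.7° → command heading 206.3°, groundspeed 66.1 kt
Leg 2: desired track 313.4°; wind correction -12.1° → command heading 301.3°, groundspeed 128.5 kt
Leg 3: desired track 300.7°; wind correction -19.3° → command heading 281.4°, groundspeed 120.7 kt

Leg 1: heading=206.3°, groundspeed=66.1 kt
Leg 2: heading=301.3°, groundspeed=128.5 kt
Leg 3: heading=281.4°, groundspeed=120.7 kt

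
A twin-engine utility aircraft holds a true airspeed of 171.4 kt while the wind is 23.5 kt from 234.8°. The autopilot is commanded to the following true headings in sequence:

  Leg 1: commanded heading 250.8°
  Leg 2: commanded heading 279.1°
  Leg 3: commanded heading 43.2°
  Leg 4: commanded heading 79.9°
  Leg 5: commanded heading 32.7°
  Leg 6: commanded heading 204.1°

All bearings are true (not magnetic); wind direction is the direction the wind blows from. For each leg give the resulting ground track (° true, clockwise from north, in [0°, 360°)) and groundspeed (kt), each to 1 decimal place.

Leg 1: track=253.3°, groundspeed=149.0 kt
Leg 2: track=285.2°, groundspeed=155.5 kt
Leg 3: track=44.6°, groundspeed=194.5 kt
Leg 4: track=76.9°, groundspeed=192.9 kt
Leg 5: track=35.3°, groundspeed=193.4 kt
Leg 6: track=199.6°, groundspeed=151.7 kt

Leg 1: heading 250.8°; drift +2.5° → track 253.3°, groundspeed 149.0 kt
Leg 2: heading 279.1°; drift +6.1° → track 285.2°, groundspeed 155.5 kt
Leg 3: heading 43.2°; drift +1.4° → track 44.6°, groundspeed 194.5 kt
Leg 4: heading 79.9°; drift -3.0° → track 76.9°, groundspeed 192.9 kt
Leg 5: heading 32.7°; drift +2.6° → track 35.3°, groundspeed 193.4 kt
Leg 6: heading 204.1°; drift -4.5° → track 199.6°, groundspeed 151.7 kt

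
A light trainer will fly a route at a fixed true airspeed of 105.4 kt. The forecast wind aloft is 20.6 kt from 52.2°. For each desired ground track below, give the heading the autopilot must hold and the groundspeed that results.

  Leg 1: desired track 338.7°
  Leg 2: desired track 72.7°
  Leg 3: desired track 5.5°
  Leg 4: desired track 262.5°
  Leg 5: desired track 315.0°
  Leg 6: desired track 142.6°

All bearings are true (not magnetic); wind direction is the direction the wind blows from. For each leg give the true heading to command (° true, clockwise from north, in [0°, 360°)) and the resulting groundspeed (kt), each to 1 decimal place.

Leg 1: desired track 338.7°; wind correction +10.8° → command heading 349.5°, groundspeed 97.7 kt
Leg 2: desired track 72.7°; wind correction -3.9° → command heading 68.8°, groundspeed 85.9 kt
Leg 3: desired track 5.5°; wind correction +8.2° → command heading 13.7°, groundspeed 90.2 kt
Leg 4: desired track 262.5°; wind correction +5.7° → command heading 268.2°, groundspeed 122.7 kt
Leg 5: desired track 315.0°; wind correction +11.2° → command heading 326.2°, groundspeed 106.0 kt
Leg 6: desired track 142.6°; wind correction -11.3° → command heading 131.3°, groundspeed 103.5 kt

Leg 1: heading=349.5°, groundspeed=97.7 kt
Leg 2: heading=68.8°, groundspeed=85.9 kt
Leg 3: heading=13.7°, groundspeed=90.2 kt
Leg 4: heading=268.2°, groundspeed=122.7 kt
Leg 5: heading=326.2°, groundspeed=106.0 kt
Leg 6: heading=131.3°, groundspeed=103.5 kt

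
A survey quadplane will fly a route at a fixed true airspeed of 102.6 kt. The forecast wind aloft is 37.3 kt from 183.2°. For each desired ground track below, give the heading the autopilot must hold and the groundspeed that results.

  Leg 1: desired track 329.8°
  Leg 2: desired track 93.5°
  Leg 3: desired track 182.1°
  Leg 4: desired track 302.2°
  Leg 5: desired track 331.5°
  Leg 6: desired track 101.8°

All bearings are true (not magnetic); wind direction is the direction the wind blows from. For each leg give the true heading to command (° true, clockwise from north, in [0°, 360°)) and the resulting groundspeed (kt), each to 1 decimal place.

Leg 1: desired track 329.8°; wind correction -11.5° → command heading 318.3°, groundspeed 131.7 kt
Leg 2: desired track 93.5°; wind correction +21.3° → command heading 114.8°, groundspeed 95.4 kt
Leg 3: desired track 182.1°; wind correction +0.4° → command heading 182.5°, groundspeed 65.3 kt
Leg 4: desired track 302.2°; wind correction -18.5° → command heading 283.7°, groundspeed 115.4 kt
Leg 5: desired track 331.5°; wind correction -11.0° → command heading 320.5°, groundspeed 132.4 kt
Leg 6: desired track 101.8°; wind correction +21.1° → command heading 122.9°, groundspeed 90.2 kt

Leg 1: heading=318.3°, groundspeed=131.7 kt
Leg 2: heading=114.8°, groundspeed=95.4 kt
Leg 3: heading=182.5°, groundspeed=65.3 kt
Leg 4: heading=283.7°, groundspeed=115.4 kt
Leg 5: heading=320.5°, groundspeed=132.4 kt
Leg 6: heading=122.9°, groundspeed=90.2 kt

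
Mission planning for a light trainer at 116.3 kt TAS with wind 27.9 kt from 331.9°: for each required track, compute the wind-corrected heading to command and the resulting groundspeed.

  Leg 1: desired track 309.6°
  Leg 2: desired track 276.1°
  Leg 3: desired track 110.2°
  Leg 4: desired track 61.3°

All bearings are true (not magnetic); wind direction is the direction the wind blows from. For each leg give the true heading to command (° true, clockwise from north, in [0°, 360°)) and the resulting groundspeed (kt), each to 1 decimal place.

Leg 1: desired track 309.6°; wind correction +5.2° → command heading 314.8°, groundspeed 90.0 kt
Leg 2: desired track 276.1°; wind correction +11.4° → command heading 287.5°, groundspeed 98.3 kt
Leg 3: desired track 110.2°; wind correction -9.2° → command heading 101.0°, groundspeed 135.6 kt
Leg 4: desired track 61.3°; wind correction -13.9° → command heading 47.4°, groundspeed 112.6 kt

Leg 1: heading=314.8°, groundspeed=90.0 kt
Leg 2: heading=287.5°, groundspeed=98.3 kt
Leg 3: heading=101.0°, groundspeed=135.6 kt
Leg 4: heading=47.4°, groundspeed=112.6 kt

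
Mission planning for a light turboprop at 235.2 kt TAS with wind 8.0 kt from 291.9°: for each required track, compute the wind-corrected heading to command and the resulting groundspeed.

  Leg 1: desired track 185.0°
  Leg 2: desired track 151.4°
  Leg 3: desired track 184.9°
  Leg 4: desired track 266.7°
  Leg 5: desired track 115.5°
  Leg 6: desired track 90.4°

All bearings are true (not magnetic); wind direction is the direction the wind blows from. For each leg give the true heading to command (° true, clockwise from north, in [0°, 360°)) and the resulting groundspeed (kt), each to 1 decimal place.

Leg 1: desired track 185.0°; wind correction +1.9° → command heading 186.9°, groundspeed 237.4 kt
Leg 2: desired track 151.4°; wind correction +1.2° → command heading 152.6°, groundspeed 241.3 kt
Leg 3: desired track 184.9°; wind correction +1.9° → command heading 186.8°, groundspeed 237.4 kt
Leg 4: desired track 266.7°; wind correction +0.8° → command heading 267.5°, groundspeed 227.9 kt
Leg 5: desired track 115.5°; wind correction +0.1° → command heading 115.6°, groundspeed 243.2 kt
Leg 6: desired track 90.4°; wind correction -0.7° → command heading 89.7°, groundspeed 242.6 kt

Leg 1: heading=186.9°, groundspeed=237.4 kt
Leg 2: heading=152.6°, groundspeed=241.3 kt
Leg 3: heading=186.8°, groundspeed=237.4 kt
Leg 4: heading=267.5°, groundspeed=227.9 kt
Leg 5: heading=115.6°, groundspeed=243.2 kt
Leg 6: heading=89.7°, groundspeed=242.6 kt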